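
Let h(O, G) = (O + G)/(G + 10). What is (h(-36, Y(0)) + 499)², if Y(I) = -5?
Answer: 6022116/25 ≈ 2.4088e+5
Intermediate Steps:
h(O, G) = (G + O)/(10 + G)
(h(-36, Y(0)) + 499)² = ((-5 - 36)/(10 - 5) + 499)² = (-41/5 + 499)² = (2454/5)² = 6022116/25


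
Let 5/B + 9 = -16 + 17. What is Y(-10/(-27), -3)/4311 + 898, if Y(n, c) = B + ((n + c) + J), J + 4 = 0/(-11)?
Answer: 836194481/931176 ≈ 898.00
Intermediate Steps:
J = -4 (J = -4 + 0/(-11) = -4 + 0*(-1/11) = -4 + 0 = -4)
B = -5/8 (B = 5/(-9 + (-16 + 17)) = 5/(-9 + 1) = 5/(-8) = 5*(-⅛) = -5/8 ≈ -0.62500)
Y(n, c) = -37/8 + c + n (Y(n, c) = -5/8 + ((n + c) - 4) = -5/8 + ((c + n) - 4) = -5/8 + (-4 + c + n) = -37/8 + c + n)
Y(-10/(-27), -3)/4311 + 898 = (-37/8 - 3 - 10/(-27))/4311 + 898 = (-37/8 - 3 - 10*(-1/27))*(1/4311) + 898 = (-37/8 - 3 + 10/27)*(1/4311) + 898 = -1567/216*1/4311 + 898 = -1567/931176 + 898 = 836194481/931176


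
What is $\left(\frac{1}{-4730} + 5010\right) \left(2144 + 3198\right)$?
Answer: $\frac{63295485629}{2365} \approx 2.6763 \cdot 10^{7}$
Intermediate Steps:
$\left(\frac{1}{-4730} + 5010\right) \left(2144 + 3198\right) = \left(- \frac{1}{4730} + 5010\right) 5342 = \frac{23697299}{4730} \cdot 5342 = \frac{63295485629}{2365}$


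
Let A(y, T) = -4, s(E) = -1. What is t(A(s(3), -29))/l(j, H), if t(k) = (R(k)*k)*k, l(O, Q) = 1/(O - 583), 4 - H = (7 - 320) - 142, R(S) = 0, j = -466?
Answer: 0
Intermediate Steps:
H = 459 (H = 4 - ((7 - 320) - 142) = 4 - (-313 - 142) = 4 - 1*(-455) = 4 + 455 = 459)
l(O, Q) = 1/(-583 + O)
t(k) = 0 (t(k) = (0*k)*k = 0*k = 0)
t(A(s(3), -29))/l(j, H) = 0/(1/(-583 - 466)) = 0/(1/(-1049)) = 0/(-1/1049) = 0*(-1049) = 0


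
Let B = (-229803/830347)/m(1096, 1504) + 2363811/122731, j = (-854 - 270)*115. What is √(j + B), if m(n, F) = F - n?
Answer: I*√126662766911890819021069834918/989976228668 ≈ 359.5*I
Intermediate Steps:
j = -129260 (j = -1124*115 = -129260)
B = 38132733904483/1979952457336 (B = (-229803/830347)/(1504 - 1*1096) + 2363811/122731 = (-229803*1/830347)/(1504 - 1096) + 2363811*(1/122731) = -32829/118621/408 + 2363811/122731 = -32829/118621*1/408 + 2363811/122731 = -10943/16132456 + 2363811/122731 = 38132733904483/1979952457336 ≈ 19.259)
√(j + B) = √(-129260 + 38132733904483/1979952457336) = √(-255890521901346877/1979952457336) = I*√126662766911890819021069834918/989976228668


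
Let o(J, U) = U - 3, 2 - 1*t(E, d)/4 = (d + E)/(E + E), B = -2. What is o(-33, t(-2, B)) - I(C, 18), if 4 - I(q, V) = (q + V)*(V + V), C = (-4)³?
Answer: -1659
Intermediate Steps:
C = -64
t(E, d) = 8 - 2*(E + d)/E (t(E, d) = 8 - 4*(d + E)/(E + E) = 8 - 4*(E + d)/(2*E) = 8 - 4*(E + d)*1/(2*E) = 8 - 2*(E + d)/E)
I(q, V) = 4 - 2*V*(V + q) (I(q, V) = 4 - (q + V)*(V + V) = 4 - (V + q)*2*V = 4 - 2*V*(V + q))
o(J, U) = -3 + U
o(-33, t(-2, B)) - I(C, 18) = (-3 + (6 - 2*(-2)/(-2))) - (4 - 2*18² - 2*18*(-64)) = (-3 + (6 - 2*(-2)*(-½))) - (4 - 2*324 + 2304) = (-3 + (6 - 2)) - (4 - 648 + 2304) = (-3 + 4) - 1*1660 = 1 - 1660 = -1659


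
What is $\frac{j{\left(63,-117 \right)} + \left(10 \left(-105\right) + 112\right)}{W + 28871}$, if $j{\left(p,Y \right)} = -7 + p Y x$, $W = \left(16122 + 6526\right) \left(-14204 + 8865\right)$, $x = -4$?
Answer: $- \frac{1057}{4477363} \approx -0.00023608$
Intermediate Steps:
$W = -120917672$ ($W = 22648 \left(-5339\right) = -120917672$)
$j{\left(p,Y \right)} = -7 - 4 Y p$ ($j{\left(p,Y \right)} = -7 + p Y \left(-4\right) = -7 + Y p \left(-4\right) = -7 - 4 Y p$)
$\frac{j{\left(63,-117 \right)} + \left(10 \left(-105\right) + 112\right)}{W + 28871} = \frac{\left(-7 - \left(-468\right) 63\right) + \left(10 \left(-105\right) + 112\right)}{-120917672 + 28871} = \frac{\left(-7 + 29484\right) + \left(-1050 + 112\right)}{-120888801} = \left(29477 - 938\right) \left(- \frac{1}{120888801}\right) = 28539 \left(- \frac{1}{120888801}\right) = - \frac{1057}{4477363}$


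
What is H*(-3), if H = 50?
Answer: -150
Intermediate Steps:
H*(-3) = 50*(-3) = -150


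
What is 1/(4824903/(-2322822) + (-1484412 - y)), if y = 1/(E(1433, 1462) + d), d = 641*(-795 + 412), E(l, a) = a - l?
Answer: -47516033969/70533469714817578 ≈ -6.7367e-7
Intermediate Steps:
d = -245503 (d = 641*(-383) = -245503)
y = -1/245474 (y = 1/((1462 - 1*1433) - 245503) = 1/((1462 - 1433) - 245503) = 1/(29 - 245503) = 1/(-245474) = -1/245474 ≈ -4.0738e-6)
1/(4824903/(-2322822) + (-1484412 - y)) = 1/(4824903/(-2322822) + (-1484412 - 1*(-1/245474))) = 1/(4824903*(-1/2322822) + (-1484412 + 1/245474)) = 1/(-1608301/774274 - 364384551287/245474) = 1/(-70533469714817578/47516033969) = -47516033969/70533469714817578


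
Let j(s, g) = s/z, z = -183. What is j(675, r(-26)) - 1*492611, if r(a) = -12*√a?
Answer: -30049496/61 ≈ -4.9261e+5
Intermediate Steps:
j(s, g) = -s/183 (j(s, g) = s/(-183) = s*(-1/183) = -s/183)
j(675, r(-26)) - 1*492611 = -1/183*675 - 1*492611 = -225/61 - 492611 = -30049496/61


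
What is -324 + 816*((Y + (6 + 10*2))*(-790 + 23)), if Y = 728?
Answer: -471907812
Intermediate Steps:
-324 + 816*((Y + (6 + 10*2))*(-790 + 23)) = -324 + 816*((728 + (6 + 10*2))*(-790 + 23)) = -324 + 816*((728 + (6 + 20))*(-767)) = -324 + 816*((728 + 26)*(-767)) = -324 + 816*(754*(-767)) = -324 + 816*(-578318) = -324 - 471907488 = -471907812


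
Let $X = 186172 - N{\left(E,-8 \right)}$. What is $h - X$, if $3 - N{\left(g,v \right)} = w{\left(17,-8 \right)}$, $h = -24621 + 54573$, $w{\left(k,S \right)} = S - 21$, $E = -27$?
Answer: $-156188$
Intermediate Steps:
$w{\left(k,S \right)} = -21 + S$
$h = 29952$
$N{\left(g,v \right)} = 32$ ($N{\left(g,v \right)} = 3 - \left(-21 - 8\right) = 3 - -29 = 3 + 29 = 32$)
$X = 186140$ ($X = 186172 - 32 = 186140$)
$h - X = 29952 - 186140 = -156188$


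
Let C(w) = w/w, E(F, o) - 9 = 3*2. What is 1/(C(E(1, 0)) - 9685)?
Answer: -1/9684 ≈ -0.00010326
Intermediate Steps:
E(F, o) = 15 (E(F, o) = 9 + 3*2 = 9 + 6 = 15)
C(w) = 1
1/(C(E(1, 0)) - 9685) = 1/(1 - 9685) = 1/(-9684) = -1/9684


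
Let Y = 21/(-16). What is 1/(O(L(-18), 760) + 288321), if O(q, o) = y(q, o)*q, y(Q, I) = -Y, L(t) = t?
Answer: 8/2306379 ≈ 3.4686e-6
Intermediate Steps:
Y = -21/16 (Y = 21*(-1/16) = -21/16 ≈ -1.3125)
y(Q, I) = 21/16 (y(Q, I) = -1*(-21/16) = 21/16)
O(q, o) = 21*q/16
1/(O(L(-18), 760) + 288321) = 1/((21/16)*(-18) + 288321) = 1/(-189/8 + 288321) = 1/(2306379/8) = 8/2306379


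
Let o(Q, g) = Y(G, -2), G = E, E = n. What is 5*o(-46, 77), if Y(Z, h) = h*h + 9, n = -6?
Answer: 65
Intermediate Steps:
E = -6
G = -6
Y(Z, h) = 9 + h² (Y(Z, h) = h² + 9 = 9 + h²)
o(Q, g) = 13 (o(Q, g) = 9 + (-2)² = 9 + 4 = 13)
5*o(-46, 77) = 5*13 = 65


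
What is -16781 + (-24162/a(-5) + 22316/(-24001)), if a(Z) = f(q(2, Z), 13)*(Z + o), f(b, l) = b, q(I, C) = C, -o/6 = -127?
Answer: -1523954109983/90843785 ≈ -16776.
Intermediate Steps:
o = 762 (o = -6*(-127) = 762)
a(Z) = Z*(762 + Z) (a(Z) = Z*(Z + 762) = Z*(762 + Z))
-16781 + (-24162/a(-5) + 22316/(-24001)) = -16781 + (-24162*(-1/(5*(762 - 5))) + 22316/(-24001)) = -16781 + (-24162/((-5*757)) + 22316*(-1/24001)) = -16781 + (-24162/(-3785) - 22316/24001) = -16781 + (-24162*(-1/3785) - 22316/24001) = -16781 + (24162/3785 - 22316/24001) = -16781 + 495446102/90843785 = -1523954109983/90843785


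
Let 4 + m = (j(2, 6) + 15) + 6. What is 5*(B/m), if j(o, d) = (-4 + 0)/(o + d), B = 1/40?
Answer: 1/132 ≈ 0.0075758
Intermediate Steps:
B = 1/40 ≈ 0.025000
j(o, d) = -4/(d + o)
m = 33/2 (m = -4 + ((-4/(6 + 2) + 15) + 6) = -4 + ((-4/8 + 15) + 6) = -4 + ((-4*1/8 + 15) + 6) = -4 + ((-1/2 + 15) + 6) = -4 + (29/2 + 6) = -4 + 41/2 = 33/2 ≈ 16.500)
5*(B/m) = 5*(1/(40*(33/2))) = 5*((1/40)*(2/33)) = 5*(1/660) = 1/132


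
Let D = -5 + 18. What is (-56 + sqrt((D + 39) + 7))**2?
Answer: (56 - sqrt(59))**2 ≈ 2334.7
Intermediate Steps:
D = 13
(-56 + sqrt((D + 39) + 7))**2 = (-56 + sqrt((13 + 39) + 7))**2 = (-56 + sqrt(52 + 7))**2 = (-56 + sqrt(59))**2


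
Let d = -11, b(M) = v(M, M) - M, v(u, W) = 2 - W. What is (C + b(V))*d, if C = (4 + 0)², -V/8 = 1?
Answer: -374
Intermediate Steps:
V = -8 (V = -8*1 = -8)
b(M) = 2 - 2*M (b(M) = (2 - M) - M = 2 - 2*M)
C = 16 (C = 4² = 16)
(C + b(V))*d = (16 + (2 - 2*(-8)))*(-11) = (16 + (2 + 16))*(-11) = (16 + 18)*(-11) = 34*(-11) = -374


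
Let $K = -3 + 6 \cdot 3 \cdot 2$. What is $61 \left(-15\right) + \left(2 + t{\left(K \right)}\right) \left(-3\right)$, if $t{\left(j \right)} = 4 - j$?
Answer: $-834$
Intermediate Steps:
$K = 33$ ($K = -3 + 6 \cdot 6 = -3 + 36 = 33$)
$61 \left(-15\right) + \left(2 + t{\left(K \right)}\right) \left(-3\right) = 61 \left(-15\right) + \left(2 + \left(4 - 33\right)\right) \left(-3\right) = -915 + \left(2 + \left(4 - 33\right)\right) \left(-3\right) = -915 + \left(2 - 29\right) \left(-3\right) = -915 - -81 = -915 + 81 = -834$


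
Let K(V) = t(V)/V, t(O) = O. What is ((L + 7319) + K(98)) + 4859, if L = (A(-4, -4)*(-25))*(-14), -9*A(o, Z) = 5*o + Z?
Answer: 39337/3 ≈ 13112.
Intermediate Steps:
A(o, Z) = -5*o/9 - Z/9 (A(o, Z) = -(5*o + Z)/9 = -(Z + 5*o)/9 = -5*o/9 - Z/9)
K(V) = 1 (K(V) = V/V = 1)
L = 2800/3 (L = ((-5/9*(-4) - ⅑*(-4))*(-25))*(-14) = ((20/9 + 4/9)*(-25))*(-14) = ((8/3)*(-25))*(-14) = -200/3*(-14) = 2800/3 ≈ 933.33)
((L + 7319) + K(98)) + 4859 = ((2800/3 + 7319) + 1) + 4859 = (24757/3 + 1) + 4859 = 24760/3 + 4859 = 39337/3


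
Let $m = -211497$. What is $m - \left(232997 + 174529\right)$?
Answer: $-619023$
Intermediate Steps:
$m - \left(232997 + 174529\right) = -211497 - \left(232997 + 174529\right) = -211497 - 407526 = -619023$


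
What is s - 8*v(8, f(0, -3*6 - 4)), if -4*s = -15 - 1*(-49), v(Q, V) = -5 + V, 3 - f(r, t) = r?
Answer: 15/2 ≈ 7.5000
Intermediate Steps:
f(r, t) = 3 - r
s = -17/2 (s = -(-15 - 1*(-49))/4 = -(-15 + 49)/4 = -1/4*34 = -17/2 ≈ -8.5000)
s - 8*v(8, f(0, -3*6 - 4)) = -17/2 - 8*(-5 + (3 - 1*0)) = -17/2 - 8*(-5 + (3 + 0)) = -17/2 - 8*(-5 + 3) = -17/2 - 8*(-2) = -17/2 + 16 = 15/2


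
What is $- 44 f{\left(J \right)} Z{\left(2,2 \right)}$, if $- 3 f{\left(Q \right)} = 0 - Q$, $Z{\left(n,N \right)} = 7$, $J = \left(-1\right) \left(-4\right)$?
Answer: $- \frac{1232}{3} \approx -410.67$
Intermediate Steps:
$J = 4$
$f{\left(Q \right)} = \frac{Q}{3}$ ($f{\left(Q \right)} = - \frac{0 - Q}{3} = - \frac{\left(-1\right) Q}{3} = \frac{Q}{3}$)
$- 44 f{\left(J \right)} Z{\left(2,2 \right)} = - 44 \cdot \frac{1}{3} \cdot 4 \cdot 7 = \left(-44\right) \frac{4}{3} \cdot 7 = \left(- \frac{176}{3}\right) 7 = - \frac{1232}{3}$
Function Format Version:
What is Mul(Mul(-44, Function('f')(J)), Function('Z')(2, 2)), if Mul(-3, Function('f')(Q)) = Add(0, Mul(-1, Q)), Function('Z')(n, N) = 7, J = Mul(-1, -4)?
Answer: Rational(-1232, 3) ≈ -410.67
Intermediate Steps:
J = 4
Function('f')(Q) = Mul(Rational(1, 3), Q) (Function('f')(Q) = Mul(Rational(-1, 3), Add(0, Mul(-1, Q))) = Mul(Rational(-1, 3), Mul(-1, Q)) = Mul(Rational(1, 3), Q))
Mul(Mul(-44, Function('f')(J)), Function('Z')(2, 2)) = Mul(Mul(-44, Mul(Rational(1, 3), 4)), 7) = Mul(Mul(-44, Rational(4, 3)), 7) = Mul(Rational(-176, 3), 7) = Rational(-1232, 3)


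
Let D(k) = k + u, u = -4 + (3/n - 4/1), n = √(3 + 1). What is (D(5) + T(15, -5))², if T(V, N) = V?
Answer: 729/4 ≈ 182.25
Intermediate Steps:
n = 2 (n = √4 = 2)
u = -13/2 (u = -4 + (3/2 - 4/1) = -4 + (3*(½) - 4*1) = -4 + (3/2 - 4) = -4 - 5/2 = -13/2 ≈ -6.5000)
D(k) = -13/2 + k (D(k) = k - 13/2 = -13/2 + k)
(D(5) + T(15, -5))² = ((-13/2 + 5) + 15)² = (-3/2 + 15)² = (27/2)² = 729/4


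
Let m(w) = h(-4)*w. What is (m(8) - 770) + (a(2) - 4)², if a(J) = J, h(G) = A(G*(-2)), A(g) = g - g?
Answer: -766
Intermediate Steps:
A(g) = 0
h(G) = 0
m(w) = 0 (m(w) = 0*w = 0)
(m(8) - 770) + (a(2) - 4)² = (0 - 770) + (2 - 4)² = -770 + (-2)² = -770 + 4 = -766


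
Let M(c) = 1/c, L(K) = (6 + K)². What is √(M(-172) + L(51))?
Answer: √24029561/86 ≈ 57.000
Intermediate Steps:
√(M(-172) + L(51)) = √(1/(-172) + (6 + 51)²) = √(-1/172 + 57²) = √(-1/172 + 3249) = √(558827/172) = √24029561/86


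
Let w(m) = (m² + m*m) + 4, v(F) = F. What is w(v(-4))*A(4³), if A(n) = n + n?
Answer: 4608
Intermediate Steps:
w(m) = 4 + 2*m² (w(m) = (m² + m²) + 4 = 2*m² + 4 = 4 + 2*m²)
A(n) = 2*n
w(v(-4))*A(4³) = (4 + 2*(-4)²)*(2*4³) = (4 + 2*16)*(2*64) = (4 + 32)*128 = 36*128 = 4608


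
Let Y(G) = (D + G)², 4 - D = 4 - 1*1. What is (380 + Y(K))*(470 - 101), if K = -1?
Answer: 140220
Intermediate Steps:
D = 1 (D = 4 - (4 - 1*1) = 4 - (4 - 1) = 4 - 1*3 = 4 - 3 = 1)
Y(G) = (1 + G)²
(380 + Y(K))*(470 - 101) = (380 + (1 - 1)²)*(470 - 101) = (380 + 0²)*369 = (380 + 0)*369 = 380*369 = 140220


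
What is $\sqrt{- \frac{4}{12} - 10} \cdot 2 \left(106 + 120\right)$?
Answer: $\frac{452 i \sqrt{93}}{3} \approx 1453.0 i$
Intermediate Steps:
$\sqrt{- \frac{4}{12} - 10} \cdot 2 \left(106 + 120\right) = \sqrt{\left(-4\right) \frac{1}{12} - 10} \cdot 2 \cdot 226 = \sqrt{- \frac{1}{3} - 10} \cdot 2 \cdot 226 = \sqrt{- \frac{31}{3}} \cdot 2 \cdot 226 = \frac{i \sqrt{93}}{3} \cdot 2 \cdot 226 = \frac{2 i \sqrt{93}}{3} \cdot 226 = \frac{452 i \sqrt{93}}{3}$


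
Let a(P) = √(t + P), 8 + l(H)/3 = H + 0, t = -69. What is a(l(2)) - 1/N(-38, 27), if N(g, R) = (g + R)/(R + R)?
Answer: 54/11 + I*√87 ≈ 4.9091 + 9.3274*I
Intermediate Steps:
N(g, R) = (R + g)/(2*R) (N(g, R) = (R + g)/((2*R)) = (R + g)*(1/(2*R)) = (R + g)/(2*R))
l(H) = -24 + 3*H (l(H) = -24 + 3*(H + 0) = -24 + 3*H)
a(P) = √(-69 + P)
a(l(2)) - 1/N(-38, 27) = √(-69 + (-24 + 3*2)) - 1/((½)*(27 - 38)/27) = √(-69 + (-24 + 6)) - 1/((½)*(1/27)*(-11)) = √(-69 - 18) - 1/(-11/54) = √(-87) - 1*(-54/11) = I*√87 + 54/11 = 54/11 + I*√87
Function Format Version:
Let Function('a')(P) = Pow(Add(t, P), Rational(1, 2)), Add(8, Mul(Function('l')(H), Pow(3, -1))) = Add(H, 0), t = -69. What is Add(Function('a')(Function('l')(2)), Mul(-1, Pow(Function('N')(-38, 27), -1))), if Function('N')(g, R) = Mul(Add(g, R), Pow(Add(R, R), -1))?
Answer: Add(Rational(54, 11), Mul(I, Pow(87, Rational(1, 2)))) ≈ Add(4.9091, Mul(9.3274, I))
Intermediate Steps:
Function('N')(g, R) = Mul(Rational(1, 2), Pow(R, -1), Add(R, g)) (Function('N')(g, R) = Mul(Add(R, g), Pow(Mul(2, R), -1)) = Mul(Add(R, g), Mul(Rational(1, 2), Pow(R, -1))) = Mul(Rational(1, 2), Pow(R, -1), Add(R, g)))
Function('l')(H) = Add(-24, Mul(3, H)) (Function('l')(H) = Add(-24, Mul(3, Add(H, 0))) = Add(-24, Mul(3, H)))
Function('a')(P) = Pow(Add(-69, P), Rational(1, 2))
Add(Function('a')(Function('l')(2)), Mul(-1, Pow(Function('N')(-38, 27), -1))) = Add(Pow(Add(-69, Add(-24, Mul(3, 2))), Rational(1, 2)), Mul(-1, Pow(Mul(Rational(1, 2), Pow(27, -1), Add(27, -38)), -1))) = Add(Pow(Add(-69, Add(-24, 6)), Rational(1, 2)), Mul(-1, Pow(Mul(Rational(1, 2), Rational(1, 27), -11), -1))) = Add(Pow(Add(-69, -18), Rational(1, 2)), Mul(-1, Pow(Rational(-11, 54), -1))) = Add(Pow(-87, Rational(1, 2)), Mul(-1, Rational(-54, 11))) = Add(Mul(I, Pow(87, Rational(1, 2))), Rational(54, 11)) = Add(Rational(54, 11), Mul(I, Pow(87, Rational(1, 2))))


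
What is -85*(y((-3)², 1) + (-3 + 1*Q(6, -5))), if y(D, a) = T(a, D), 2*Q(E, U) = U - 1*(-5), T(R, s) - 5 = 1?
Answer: -255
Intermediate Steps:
T(R, s) = 6 (T(R, s) = 5 + 1 = 6)
Q(E, U) = 5/2 + U/2 (Q(E, U) = (U - 1*(-5))/2 = (U + 5)/2 = (5 + U)/2 = 5/2 + U/2)
y(D, a) = 6
-85*(y((-3)², 1) + (-3 + 1*Q(6, -5))) = -85*(6 + (-3 + 1*(5/2 + (½)*(-5)))) = -85*(6 + (-3 + 1*(5/2 - 5/2))) = -85*(6 + (-3 + 1*0)) = -85*(6 + (-3 + 0)) = -85*(6 - 3) = -85*3 = -255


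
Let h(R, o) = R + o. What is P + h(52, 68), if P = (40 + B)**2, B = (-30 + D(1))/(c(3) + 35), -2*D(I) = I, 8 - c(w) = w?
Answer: 10621321/6400 ≈ 1659.6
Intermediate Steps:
c(w) = 8 - w
D(I) = -I/2
B = -61/80 (B = (-30 - 1/2*1)/((8 - 1*3) + 35) = (-30 - 1/2)/((8 - 3) + 35) = -61/(2*(5 + 35)) = -61/2/40 = -61/2*1/40 = -61/80 ≈ -0.76250)
P = 9853321/6400 (P = (40 - 61/80)**2 = (3139/80)**2 = 9853321/6400 ≈ 1539.6)
P + h(52, 68) = 9853321/6400 + (52 + 68) = 9853321/6400 + 120 = 10621321/6400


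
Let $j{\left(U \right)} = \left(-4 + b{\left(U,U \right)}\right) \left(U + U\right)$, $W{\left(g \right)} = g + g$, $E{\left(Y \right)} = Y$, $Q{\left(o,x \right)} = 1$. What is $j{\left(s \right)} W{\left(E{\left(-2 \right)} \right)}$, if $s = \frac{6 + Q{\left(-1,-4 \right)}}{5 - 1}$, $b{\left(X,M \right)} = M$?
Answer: $\frac{63}{2} \approx 31.5$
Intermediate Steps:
$W{\left(g \right)} = 2 g$
$s = \frac{7}{4}$ ($s = \frac{6 + 1}{5 - 1} = \frac{7}{4} \approx 1.75$)
$j{\left(U \right)} = 2 U \left(-4 + U\right)$ ($j{\left(U \right)} = \left(-4 + U\right) \left(U + U\right) = \left(-4 + U\right) 2 U = 2 U \left(-4 + U\right)$)
$j{\left(s \right)} W{\left(E{\left(-2 \right)} \right)} = 2 \cdot \frac{7}{4} \left(-4 + \frac{7}{4}\right) 2 \left(-2\right) = 2 \cdot \frac{7}{4} \left(- \frac{9}{4}\right) \left(-4\right) = \left(- \frac{63}{8}\right) \left(-4\right) = \frac{63}{2}$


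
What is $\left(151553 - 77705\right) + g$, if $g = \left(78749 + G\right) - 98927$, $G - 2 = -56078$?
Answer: $-2406$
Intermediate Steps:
$G = -56076$ ($G = 2 - 56078 = -56076$)
$g = -76254$ ($g = \left(78749 - 56076\right) - 98927 = 22673 - 98927 = -76254$)
$\left(151553 - 77705\right) + g = \left(151553 - 77705\right) - 76254 = 73848 - 76254 = -2406$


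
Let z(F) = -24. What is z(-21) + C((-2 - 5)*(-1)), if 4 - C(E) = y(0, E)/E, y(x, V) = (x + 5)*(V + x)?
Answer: -25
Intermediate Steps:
y(x, V) = (5 + x)*(V + x)
C(E) = -1 (C(E) = 4 - (0² + 5*E + 5*0 + E*0)/E = 4 - (0 + 5*E + 0 + 0)/E = 4 - 5*E/E = 4 - 1*5 = 4 - 5 = -1)
z(-21) + C((-2 - 5)*(-1)) = -24 - 1 = -25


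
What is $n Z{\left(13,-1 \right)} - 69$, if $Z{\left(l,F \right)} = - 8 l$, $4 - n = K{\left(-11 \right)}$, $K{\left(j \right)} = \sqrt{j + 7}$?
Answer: $-485 + 208 i \approx -485.0 + 208.0 i$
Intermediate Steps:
$K{\left(j \right)} = \sqrt{7 + j}$
$n = 4 - 2 i$ ($n = 4 - \sqrt{7 - 11} = 4 - \sqrt{-4} = 4 - 2 i \approx 4.0 - 2.0 i$)
$n Z{\left(13,-1 \right)} - 69 = \left(4 - 2 i\right) \left(\left(-8\right) 13\right) - 69 = \left(4 - 2 i\right) \left(-104\right) - 69 = \left(-416 + 208 i\right) - 69 = -485 + 208 i$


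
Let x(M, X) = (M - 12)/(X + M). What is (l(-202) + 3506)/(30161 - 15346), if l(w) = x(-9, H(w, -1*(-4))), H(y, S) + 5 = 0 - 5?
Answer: 13327/56297 ≈ 0.23673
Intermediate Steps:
H(y, S) = -10 (H(y, S) = -5 + (0 - 5) = -5 - 5 = -10)
x(M, X) = (-12 + M)/(M + X)
l(w) = 21/19 (l(w) = (-12 - 9)/(-9 - 10) = -21/(-19) = -1/19*(-21) = 21/19)
(l(-202) + 3506)/(30161 - 15346) = (21/19 + 3506)/(30161 - 15346) = (66635/19)/14815 = (66635/19)*(1/14815) = 13327/56297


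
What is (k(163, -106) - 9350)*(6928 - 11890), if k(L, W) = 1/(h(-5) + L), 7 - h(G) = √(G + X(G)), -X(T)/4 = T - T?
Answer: 89402530664/1927 - 1654*I*√5/9635 ≈ 4.6395e+7 - 0.38386*I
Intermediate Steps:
X(T) = 0 (X(T) = -4*(T - T) = -4*0 = 0)
h(G) = 7 - √G (h(G) = 7 - √(G + 0) = 7 - √G)
k(L, W) = 1/(7 + L - I*√5) (k(L, W) = 1/((7 - √(-5)) + L) = 1/((7 - I*√5) + L) = 1/(7 + L - I*√5))
(k(163, -106) - 9350)*(6928 - 11890) = (1/(7 + 163 - I*√5) - 9350)*(6928 - 11890) = (1/(170 - I*√5) - 9350)*(-4962) = (-9350 + 1/(170 - I*√5))*(-4962) = 46394700 - 4962/(170 - I*√5)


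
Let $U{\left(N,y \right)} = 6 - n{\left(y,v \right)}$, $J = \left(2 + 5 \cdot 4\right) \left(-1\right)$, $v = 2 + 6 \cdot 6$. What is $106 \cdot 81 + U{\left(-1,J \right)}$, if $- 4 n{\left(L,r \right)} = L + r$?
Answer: $8596$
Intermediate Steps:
$v = 38$ ($v = 2 + 36 = 38$)
$J = -22$ ($J = \left(2 + 20\right) \left(-1\right) = 22 \left(-1\right) = -22$)
$n{\left(L,r \right)} = - \frac{L}{4} - \frac{r}{4}$ ($n{\left(L,r \right)} = - \frac{L + r}{4} = - \frac{L}{4} - \frac{r}{4}$)
$U{\left(N,y \right)} = \frac{31}{2} + \frac{y}{4}$ ($U{\left(N,y \right)} = 6 - \left(- \frac{y}{4} - \frac{19}{2}\right) = 6 - \left(- \frac{19}{2} - \frac{y}{4}\right) = 6 + \left(\frac{19}{2} + \frac{y}{4}\right) = \frac{31}{2} + \frac{y}{4}$)
$106 \cdot 81 + U{\left(-1,J \right)} = 106 \cdot 81 + \left(\frac{31}{2} + \frac{1}{4} \left(-22\right)\right) = 8586 + \left(\frac{31}{2} - \frac{11}{2}\right) = 8586 + 10 = 8596$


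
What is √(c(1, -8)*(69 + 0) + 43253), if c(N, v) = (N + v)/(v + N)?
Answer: √43322 ≈ 208.14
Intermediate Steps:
c(N, v) = 1 (c(N, v) = (N + v)/(N + v) = 1)
√(c(1, -8)*(69 + 0) + 43253) = √(1*(69 + 0) + 43253) = √(1*69 + 43253) = √(69 + 43253) = √43322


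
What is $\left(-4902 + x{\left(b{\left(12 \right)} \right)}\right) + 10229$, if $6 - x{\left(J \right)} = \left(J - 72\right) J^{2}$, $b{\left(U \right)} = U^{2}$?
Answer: $-1487659$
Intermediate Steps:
$x{\left(J \right)} = 6 - J^{2} \left(-72 + J\right)$ ($x{\left(J \right)} = 6 - \left(J - 72\right) J^{2} = 6 - \left(-72 + J\right) J^{2} = 6 - J^{2} \left(-72 + J\right)$)
$\left(-4902 + x{\left(b{\left(12 \right)} \right)}\right) + 10229 = \left(-4902 + \left(6 - \left(12^{2}\right)^{3} + 72 \left(12^{2}\right)^{2}\right)\right) + 10229 = \left(-4902 + \left(6 - 144^{3} + 72 \cdot 144^{2}\right)\right) + 10229 = \left(-4902 + \left(6 - 2985984 + 72 \cdot 20736\right)\right) + 10229 = \left(-4902 + \left(6 - 2985984 + 1492992\right)\right) + 10229 = \left(-4902 - 1492986\right) + 10229 = -1497888 + 10229 = -1487659$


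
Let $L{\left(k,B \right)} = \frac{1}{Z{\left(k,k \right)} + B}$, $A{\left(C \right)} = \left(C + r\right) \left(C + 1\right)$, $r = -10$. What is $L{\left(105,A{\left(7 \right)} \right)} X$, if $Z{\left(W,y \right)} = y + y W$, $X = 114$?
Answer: $\frac{19}{1851} \approx 0.010265$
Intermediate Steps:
$Z{\left(W,y \right)} = y + W y$
$A{\left(C \right)} = \left(1 + C\right) \left(-10 + C\right)$ ($A{\left(C \right)} = \left(C - 10\right) \left(C + 1\right) = \left(-10 + C\right) \left(1 + C\right) = \left(1 + C\right) \left(-10 + C\right)$)
$L{\left(k,B \right)} = \frac{1}{B + k \left(1 + k\right)}$ ($L{\left(k,B \right)} = \frac{1}{k \left(1 + k\right) + B} = \frac{1}{B + k \left(1 + k\right)}$)
$L{\left(105,A{\left(7 \right)} \right)} X = \frac{1}{\left(-10 + 7^{2} - 63\right) + 105 \left(1 + 105\right)} 114 = \frac{1}{\left(-10 + 49 - 63\right) + 105 \cdot 106} \cdot 114 = \frac{1}{-24 + 11130} \cdot 114 = \frac{1}{11106} \cdot 114 = \frac{19}{1851}$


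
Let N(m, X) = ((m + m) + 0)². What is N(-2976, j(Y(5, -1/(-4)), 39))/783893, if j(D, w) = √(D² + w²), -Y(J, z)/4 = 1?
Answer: 35426304/783893 ≈ 45.193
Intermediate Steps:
Y(J, z) = -4 (Y(J, z) = -4*1 = -4)
N(m, X) = 4*m² (N(m, X) = (2*m + 0)² = (2*m)² = 4*m²)
N(-2976, j(Y(5, -1/(-4)), 39))/783893 = (4*(-2976)²)/783893 = (4*8856576)*(1/783893) = 35426304*(1/783893) = 35426304/783893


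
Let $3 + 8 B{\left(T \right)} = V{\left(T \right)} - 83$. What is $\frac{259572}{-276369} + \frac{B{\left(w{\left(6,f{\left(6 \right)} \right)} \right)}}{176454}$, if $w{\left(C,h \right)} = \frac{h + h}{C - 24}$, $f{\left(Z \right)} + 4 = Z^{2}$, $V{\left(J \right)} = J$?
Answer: $- \frac{549667337825}{585196986312} \approx -0.93929$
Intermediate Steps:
$f{\left(Z \right)} = -4 + Z^{2}$
$w{\left(C,h \right)} = \frac{2 h}{-24 + C}$
$B{\left(T \right)} = - \frac{43}{4} + \frac{T}{8}$ ($B{\left(T \right)} = - \frac{3}{8} + \frac{T - 83}{8} = - \frac{3}{8} + \frac{-83 + T}{8} = - \frac{3}{8} + \left(- \frac{83}{8} + \frac{T}{8}\right) = - \frac{43}{4} + \frac{T}{8}$)
$\frac{259572}{-276369} + \frac{B{\left(w{\left(6,f{\left(6 \right)} \right)} \right)}}{176454} = \frac{259572}{-276369} + \frac{- \frac{43}{4} + \frac{2 \left(-4 + 6^{2}\right) \frac{1}{-24 + 6}}{8}}{176454} = 259572 \left(- \frac{1}{276369}\right) + \left(- \frac{43}{4} + \frac{2 \left(-4 + 36\right) \frac{1}{-18}}{8}\right) \frac{1}{176454} = - \frac{86524}{92123} + \left(- \frac{43}{4} + \frac{2 \cdot 32 \left(- \frac{1}{18}\right)}{8}\right) \frac{1}{176454} = - \frac{86524}{92123} + \left(- \frac{43}{4} + \frac{1}{8} \left(- \frac{32}{9}\right)\right) \frac{1}{176454} = - \frac{86524}{92123} + \left(- \frac{43}{4} - \frac{4}{9}\right) \frac{1}{176454} = - \frac{86524}{92123} - \frac{403}{6352344} = - \frac{549667337825}{585196986312}$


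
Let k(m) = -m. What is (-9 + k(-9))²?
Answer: 0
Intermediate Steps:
(-9 + k(-9))² = (-9 - 1*(-9))² = (-9 + 9)² = 0² = 0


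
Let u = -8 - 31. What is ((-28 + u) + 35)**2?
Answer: 1024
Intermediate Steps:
u = -39
((-28 + u) + 35)**2 = ((-28 - 39) + 35)**2 = (-67 + 35)**2 = (-32)**2 = 1024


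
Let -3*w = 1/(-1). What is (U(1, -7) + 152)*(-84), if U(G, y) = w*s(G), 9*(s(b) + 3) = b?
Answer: -114184/9 ≈ -12687.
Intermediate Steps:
s(b) = -3 + b/9
w = ⅓ (w = -⅓/(-1) = -⅓*(-1) = ⅓ ≈ 0.33333)
U(G, y) = -1 + G/27 (U(G, y) = (-3 + G/9)/3 = -1 + G/27)
(U(1, -7) + 152)*(-84) = ((-1 + (1/27)*1) + 152)*(-84) = ((-1 + 1/27) + 152)*(-84) = (-26/27 + 152)*(-84) = (4078/27)*(-84) = -114184/9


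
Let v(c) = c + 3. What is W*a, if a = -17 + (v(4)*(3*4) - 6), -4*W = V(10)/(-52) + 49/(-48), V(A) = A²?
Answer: 112057/2496 ≈ 44.895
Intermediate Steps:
v(c) = 3 + c
W = 1837/2496 (W = -(10²/(-52) + 49/(-48))/4 = -(100*(-1/52) + 49*(-1/48))/4 = -(-25/13 - 49/48)/4 = -¼*(-1837/624) = 1837/2496 ≈ 0.73598)
a = 61 (a = -17 + ((3 + 4)*(3*4) - 6) = -17 + (7*12 - 6) = -17 + (84 - 6) = -17 + 78 = 61)
W*a = (1837/2496)*61 = 112057/2496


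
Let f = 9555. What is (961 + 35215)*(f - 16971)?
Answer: -268281216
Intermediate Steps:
(961 + 35215)*(f - 16971) = (961 + 35215)*(9555 - 16971) = 36176*(-7416) = -268281216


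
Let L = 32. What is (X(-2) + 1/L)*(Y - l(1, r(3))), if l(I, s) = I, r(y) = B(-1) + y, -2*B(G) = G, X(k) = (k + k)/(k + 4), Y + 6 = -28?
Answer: 2205/32 ≈ 68.906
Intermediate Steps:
Y = -34 (Y = -6 - 28 = -34)
X(k) = 2*k/(4 + k) (X(k) = (2*k)/(4 + k) = 2*k/(4 + k))
B(G) = -G/2
r(y) = ½ + y (r(y) = -½*(-1) + y = ½ + y)
(X(-2) + 1/L)*(Y - l(1, r(3))) = (2*(-2)/(4 - 2) + 1/32)*(-34 - 1*1) = (2*(-2)/2 + 1/32)*(-34 - 1) = (2*(-2)*(½) + 1/32)*(-35) = (-2 + 1/32)*(-35) = -63/32*(-35) = 2205/32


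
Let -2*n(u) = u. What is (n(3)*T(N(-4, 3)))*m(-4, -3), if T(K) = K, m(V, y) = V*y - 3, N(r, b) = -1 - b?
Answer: 54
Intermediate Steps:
m(V, y) = -3 + V*y
n(u) = -u/2
(n(3)*T(N(-4, 3)))*m(-4, -3) = ((-½*3)*(-1 - 1*3))*(-3 - 4*(-3)) = (-3*(-1 - 3)/2)*(-3 + 12) = -3/2*(-4)*9 = 6*9 = 54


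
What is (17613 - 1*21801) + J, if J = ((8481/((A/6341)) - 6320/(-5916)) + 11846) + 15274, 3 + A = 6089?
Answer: 16821334691/529482 ≈ 31769.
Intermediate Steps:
A = 6086 (A = -3 + 6089 = 6086)
J = 19038805307/529482 (J = ((8481/((6086/6341)) - 6320/(-5916)) + 11846) + 15274 = ((8481/((6086*(1/6341))) - 6320*(-1/5916)) + 11846) + 15274 = ((8481/(358/373) + 1580/1479) + 11846) + 15274 = ((8481*(373/358) + 1580/1479) + 11846) + 15274 = ((3163413/358 + 1580/1479) + 11846) + 15274 = (4679253467/529482 + 11846) + 15274 = 10951497239/529482 + 15274 = 19038805307/529482 ≈ 35957.)
(17613 - 1*21801) + J = (17613 - 1*21801) + 19038805307/529482 = (17613 - 21801) + 19038805307/529482 = -4188 + 19038805307/529482 = 16821334691/529482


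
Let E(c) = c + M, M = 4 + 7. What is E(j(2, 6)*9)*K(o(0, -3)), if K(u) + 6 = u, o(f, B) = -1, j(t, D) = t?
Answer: -203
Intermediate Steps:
M = 11
K(u) = -6 + u
E(c) = 11 + c (E(c) = c + 11 = 11 + c)
E(j(2, 6)*9)*K(o(0, -3)) = (11 + 2*9)*(-6 - 1) = (11 + 18)*(-7) = 29*(-7) = -203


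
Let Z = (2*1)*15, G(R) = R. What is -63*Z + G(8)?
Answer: -1882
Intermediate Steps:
Z = 30 (Z = 2*15 = 30)
-63*Z + G(8) = -63*30 + 8 = -1890 + 8 = -1882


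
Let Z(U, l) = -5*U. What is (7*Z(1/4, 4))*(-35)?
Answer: 1225/4 ≈ 306.25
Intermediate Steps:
(7*Z(1/4, 4))*(-35) = (7*(-5/4))*(-35) = -35/4*(-35) = 1225/4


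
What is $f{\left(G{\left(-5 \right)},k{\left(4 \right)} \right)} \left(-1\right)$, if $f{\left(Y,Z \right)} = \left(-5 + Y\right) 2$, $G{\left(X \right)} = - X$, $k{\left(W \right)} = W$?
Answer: $0$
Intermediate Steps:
$f{\left(Y,Z \right)} = -10 + 2 Y$
$f{\left(G{\left(-5 \right)},k{\left(4 \right)} \right)} \left(-1\right) = \left(-10 + 2 \left(\left(-1\right) \left(-5\right)\right)\right) \left(-1\right) = \left(-10 + 2 \cdot 5\right) \left(-1\right) = \left(-10 + 10\right) \left(-1\right) = 0 \left(-1\right) = 0$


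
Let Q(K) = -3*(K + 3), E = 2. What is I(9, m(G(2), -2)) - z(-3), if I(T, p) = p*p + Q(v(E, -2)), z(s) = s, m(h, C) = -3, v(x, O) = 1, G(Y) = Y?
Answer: 0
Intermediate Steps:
Q(K) = -9 - 3*K (Q(K) = -3*(3 + K) = -9 - 3*K)
I(T, p) = -12 + p² (I(T, p) = p*p + (-9 - 3*1) = p² + (-9 - 3) = p² - 12 = -12 + p²)
I(9, m(G(2), -2)) - z(-3) = (-12 + (-3)²) - 1*(-3) = (-12 + 9) + 3 = -3 + 3 = 0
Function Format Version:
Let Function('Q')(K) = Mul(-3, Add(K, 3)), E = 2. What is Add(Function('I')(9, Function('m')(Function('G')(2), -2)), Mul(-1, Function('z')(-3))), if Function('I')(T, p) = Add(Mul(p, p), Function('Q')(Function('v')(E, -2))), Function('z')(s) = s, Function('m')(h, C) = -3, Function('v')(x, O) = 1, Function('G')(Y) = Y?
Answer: 0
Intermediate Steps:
Function('Q')(K) = Add(-9, Mul(-3, K)) (Function('Q')(K) = Mul(-3, Add(3, K)) = Add(-9, Mul(-3, K)))
Function('I')(T, p) = Add(-12, Pow(p, 2)) (Function('I')(T, p) = Add(Mul(p, p), Add(-9, Mul(-3, 1))) = Add(Pow(p, 2), Add(-9, -3)) = Add(Pow(p, 2), -12) = Add(-12, Pow(p, 2)))
Add(Function('I')(9, Function('m')(Function('G')(2), -2)), Mul(-1, Function('z')(-3))) = Add(Add(-12, Pow(-3, 2)), Mul(-1, -3)) = Add(Add(-12, 9), 3) = Add(-3, 3) = 0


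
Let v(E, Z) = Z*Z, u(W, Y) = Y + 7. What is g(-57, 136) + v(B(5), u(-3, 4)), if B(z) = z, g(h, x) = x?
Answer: 257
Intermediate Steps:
u(W, Y) = 7 + Y
v(E, Z) = Z**2
g(-57, 136) + v(B(5), u(-3, 4)) = 136 + (7 + 4)**2 = 136 + 11**2 = 136 + 121 = 257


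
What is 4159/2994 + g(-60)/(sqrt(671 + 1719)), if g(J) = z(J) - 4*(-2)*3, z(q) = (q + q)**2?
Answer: 4159/2994 + 7212*sqrt(2390)/1195 ≈ 296.43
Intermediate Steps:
z(q) = 4*q**2 (z(q) = (2*q)**2 = 4*q**2)
g(J) = 24 + 4*J**2 (g(J) = 4*J**2 - 4*(-2)*3 = 4*J**2 + 8*3 = 4*J**2 + 24 = 24 + 4*J**2)
4159/2994 + g(-60)/(sqrt(671 + 1719)) = 4159/2994 + (24 + 4*(-60)**2)/(sqrt(671 + 1719)) = 4159*(1/2994) + (24 + 4*3600)/(sqrt(2390)) = 4159/2994 + (24 + 14400)*(sqrt(2390)/2390) = 4159/2994 + 14424*(sqrt(2390)/2390) = 4159/2994 + 7212*sqrt(2390)/1195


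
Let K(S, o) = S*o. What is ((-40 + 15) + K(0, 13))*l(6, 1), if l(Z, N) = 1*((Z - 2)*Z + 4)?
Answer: -700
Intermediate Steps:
l(Z, N) = 4 + Z*(-2 + Z) (l(Z, N) = 1*((-2 + Z)*Z + 4) = 1*(Z*(-2 + Z) + 4) = 1*(4 + Z*(-2 + Z)) = 4 + Z*(-2 + Z))
((-40 + 15) + K(0, 13))*l(6, 1) = ((-40 + 15) + 0*13)*(4 + 6² - 2*6) = (-25 + 0)*(4 + 36 - 12) = -25*28 = -700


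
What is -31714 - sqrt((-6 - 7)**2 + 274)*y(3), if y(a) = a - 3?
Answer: -31714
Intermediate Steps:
y(a) = -3 + a
-31714 - sqrt((-6 - 7)**2 + 274)*y(3) = -31714 - sqrt((-6 - 7)**2 + 274)*(-3 + 3) = -31714 - sqrt((-13)**2 + 274)*0 = -31714 - sqrt(169 + 274)*0 = -31714 - sqrt(443)*0 = -31714 - 1*0 = -31714 + 0 = -31714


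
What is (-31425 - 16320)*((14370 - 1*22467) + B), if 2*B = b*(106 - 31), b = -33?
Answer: 891351405/2 ≈ 4.4568e+8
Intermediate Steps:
B = -2475/2 (B = (-33*(106 - 31))/2 = (-33*75)/2 = (½)*(-2475) = -2475/2 ≈ -1237.5)
(-31425 - 16320)*((14370 - 1*22467) + B) = (-31425 - 16320)*((14370 - 1*22467) - 2475/2) = -47745*((14370 - 22467) - 2475/2) = -47745*(-8097 - 2475/2) = -47745*(-18669/2) = 891351405/2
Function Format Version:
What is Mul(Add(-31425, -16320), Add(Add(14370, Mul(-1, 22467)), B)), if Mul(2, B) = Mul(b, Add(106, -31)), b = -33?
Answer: Rational(891351405, 2) ≈ 4.4568e+8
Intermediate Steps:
B = Rational(-2475, 2) (B = Mul(Rational(1, 2), Mul(-33, Add(106, -31))) = Mul(Rational(1, 2), Mul(-33, 75)) = Mul(Rational(1, 2), -2475) = Rational(-2475, 2) ≈ -1237.5)
Mul(Add(-31425, -16320), Add(Add(14370, Mul(-1, 22467)), B)) = Mul(Add(-31425, -16320), Add(Add(14370, Mul(-1, 22467)), Rational(-2475, 2))) = Mul(-47745, Add(Add(14370, -22467), Rational(-2475, 2))) = Mul(-47745, Add(-8097, Rational(-2475, 2))) = Mul(-47745, Rational(-18669, 2)) = Rational(891351405, 2)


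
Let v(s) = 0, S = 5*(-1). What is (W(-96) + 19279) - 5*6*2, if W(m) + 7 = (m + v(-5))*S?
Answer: 19692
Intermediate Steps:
S = -5
W(m) = -7 - 5*m (W(m) = -7 + (m + 0)*(-5) = -7 + m*(-5) = -7 - 5*m)
(W(-96) + 19279) - 5*6*2 = ((-7 - 5*(-96)) + 19279) - 5*6*2 = ((-7 + 480) + 19279) - 30*2 = (473 + 19279) - 60 = 19752 - 60 = 19692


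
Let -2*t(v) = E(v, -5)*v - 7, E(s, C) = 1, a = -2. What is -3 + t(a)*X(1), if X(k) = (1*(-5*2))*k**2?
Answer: -48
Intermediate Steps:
X(k) = -10*k**2 (X(k) = (1*(-10))*k**2 = -10*k**2)
t(v) = 7/2 - v/2 (t(v) = -(1*v - 7)/2 = -(v - 7)/2 = -(-7 + v)/2 = 7/2 - v/2)
-3 + t(a)*X(1) = -3 + (7/2 - 1/2*(-2))*(-10*1**2) = -3 + (7/2 + 1)*(-10*1) = -3 + (9/2)*(-10) = -3 - 45 = -48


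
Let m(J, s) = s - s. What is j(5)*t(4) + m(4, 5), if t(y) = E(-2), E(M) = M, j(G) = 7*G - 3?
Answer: -64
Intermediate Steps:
j(G) = -3 + 7*G
t(y) = -2
m(J, s) = 0
j(5)*t(4) + m(4, 5) = (-3 + 7*5)*(-2) + 0 = (-3 + 35)*(-2) + 0 = 32*(-2) + 0 = -64 + 0 = -64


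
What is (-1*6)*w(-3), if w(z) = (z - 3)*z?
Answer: -108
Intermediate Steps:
w(z) = z*(-3 + z) (w(z) = (-3 + z)*z = z*(-3 + z))
(-1*6)*w(-3) = (-1*6)*(-3*(-3 - 3)) = -(-18)*(-6) = -6*18 = -108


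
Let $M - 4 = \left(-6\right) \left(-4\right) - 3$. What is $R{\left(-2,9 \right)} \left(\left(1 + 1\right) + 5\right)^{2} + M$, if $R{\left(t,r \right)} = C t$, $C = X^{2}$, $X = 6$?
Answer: $-3503$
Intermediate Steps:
$M = 25$ ($M = 4 - -21 = 4 + \left(24 - 3\right) = 4 + 21 = 25$)
$C = 36$ ($C = 6^{2} = 36$)
$R{\left(t,r \right)} = 36 t$
$R{\left(-2,9 \right)} \left(\left(1 + 1\right) + 5\right)^{2} + M = 36 \left(-2\right) \left(\left(1 + 1\right) + 5\right)^{2} + 25 = - 72 \left(2 + 5\right)^{2} + 25 = - 72 \cdot 7^{2} + 25 = \left(-72\right) 49 + 25 = -3528 + 25 = -3503$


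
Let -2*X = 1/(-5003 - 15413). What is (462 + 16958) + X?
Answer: 711293441/40832 ≈ 17420.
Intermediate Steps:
X = 1/40832 (X = -1/(2*(-5003 - 15413)) = -1/2/(-20416) = -1/2*(-1/20416) = 1/40832 ≈ 2.4491e-5)
(462 + 16958) + X = (462 + 16958) + 1/40832 = 17420 + 1/40832 = 711293441/40832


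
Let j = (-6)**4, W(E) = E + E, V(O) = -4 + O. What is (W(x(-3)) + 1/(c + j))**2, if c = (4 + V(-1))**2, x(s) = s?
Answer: 60543961/1682209 ≈ 35.991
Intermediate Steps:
W(E) = 2*E
j = 1296
c = 1 (c = (4 + (-4 - 1))**2 = (4 - 5)**2 = (-1)**2 = 1)
(W(x(-3)) + 1/(c + j))**2 = (2*(-3) + 1/(1 + 1296))**2 = (-6 + 1/1297)**2 = (-7781/1297)**2 = 60543961/1682209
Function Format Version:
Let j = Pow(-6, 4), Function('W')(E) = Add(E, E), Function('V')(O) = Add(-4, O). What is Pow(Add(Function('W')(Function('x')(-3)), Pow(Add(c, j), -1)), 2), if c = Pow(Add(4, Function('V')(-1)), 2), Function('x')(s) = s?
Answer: Rational(60543961, 1682209) ≈ 35.991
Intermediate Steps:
Function('W')(E) = Mul(2, E)
j = 1296
c = 1 (c = Pow(Add(4, Add(-4, -1)), 2) = Pow(Add(4, -5), 2) = Pow(-1, 2) = 1)
Pow(Add(Function('W')(Function('x')(-3)), Pow(Add(c, j), -1)), 2) = Pow(Add(Mul(2, -3), Pow(Add(1, 1296), -1)), 2) = Pow(Add(-6, Pow(1297, -1)), 2) = Pow(Add(-6, Rational(1, 1297)), 2) = Pow(Rational(-7781, 1297), 2) = Rational(60543961, 1682209)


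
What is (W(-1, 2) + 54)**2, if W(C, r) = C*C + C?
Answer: 2916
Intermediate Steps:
W(C, r) = C + C**2 (W(C, r) = C**2 + C = C + C**2)
(W(-1, 2) + 54)**2 = (-(1 - 1) + 54)**2 = (-1*0 + 54)**2 = (0 + 54)**2 = 54**2 = 2916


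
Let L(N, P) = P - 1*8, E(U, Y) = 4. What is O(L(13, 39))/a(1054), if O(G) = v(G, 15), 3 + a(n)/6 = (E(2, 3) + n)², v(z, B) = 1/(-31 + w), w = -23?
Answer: -1/362672964 ≈ -2.7573e-9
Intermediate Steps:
L(N, P) = -8 + P (L(N, P) = P - 8 = -8 + P)
v(z, B) = -1/54 (v(z, B) = 1/(-31 - 23) = 1/(-54) = -1/54)
a(n) = -18 + 6*(4 + n)²
O(G) = -1/54
O(L(13, 39))/a(1054) = -1/(54*(-18 + 6*(4 + 1054)²)) = -1/(54*(-18 + 6*1058²)) = -1/(54*(-18 + 6*1119364)) = -1/(54*(-18 + 6716184)) = -1/54/6716166 = -1/54*1/6716166 = -1/362672964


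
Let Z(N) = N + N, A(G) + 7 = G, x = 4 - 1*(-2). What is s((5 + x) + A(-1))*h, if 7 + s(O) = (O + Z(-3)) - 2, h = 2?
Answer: -24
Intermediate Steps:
x = 6 (x = 4 + 2 = 6)
A(G) = -7 + G
Z(N) = 2*N
s(O) = -15 + O (s(O) = -7 + ((O + 2*(-3)) - 2) = -7 + ((O - 6) - 2) = -7 + ((-6 + O) - 2) = -7 + (-8 + O) = -15 + O)
s((5 + x) + A(-1))*h = (-15 + ((5 + 6) + (-7 - 1)))*2 = (-15 + (11 - 8))*2 = (-15 + 3)*2 = -12*2 = -24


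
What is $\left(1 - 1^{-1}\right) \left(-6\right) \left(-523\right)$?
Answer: $0$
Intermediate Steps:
$\left(1 - 1^{-1}\right) \left(-6\right) \left(-523\right) = \left(1 - 1\right) \left(-6\right) \left(-523\right) = 0 \left(-6\right) \left(-523\right) = 0 \left(-523\right) = 0$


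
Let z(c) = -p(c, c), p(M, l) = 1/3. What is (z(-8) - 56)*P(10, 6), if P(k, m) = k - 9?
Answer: -169/3 ≈ -56.333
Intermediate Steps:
P(k, m) = -9 + k
p(M, l) = ⅓ (p(M, l) = 1*(⅓) = ⅓)
z(c) = -⅓ (z(c) = -1*⅓ = -⅓)
(z(-8) - 56)*P(10, 6) = (-⅓ - 56)*(-9 + 10) = -169/3*1 = -169/3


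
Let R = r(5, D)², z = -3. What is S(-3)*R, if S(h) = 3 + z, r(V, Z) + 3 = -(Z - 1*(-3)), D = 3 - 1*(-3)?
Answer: 0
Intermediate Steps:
D = 6 (D = 3 + 3 = 6)
r(V, Z) = -6 - Z (r(V, Z) = -3 - (Z - 1*(-3)) = -3 - (Z + 3) = -3 - (3 + Z) = -3 + (-3 - Z) = -6 - Z)
S(h) = 0 (S(h) = 3 - 3 = 0)
R = 144 (R = (-6 - 1*6)² = (-6 - 6)² = (-12)² = 144)
S(-3)*R = 0*144 = 0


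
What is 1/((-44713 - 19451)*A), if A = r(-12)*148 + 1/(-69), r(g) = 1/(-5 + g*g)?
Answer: -3197/215441324 ≈ -1.4839e-5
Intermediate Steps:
r(g) = 1/(-5 + g²)
A = 10073/9591 (A = 148/(-5 + (-12)²) + 1/(-69) = 148/(-5 + 144) - 1/69 = 148/139 - 1/69 = 10073/9591 ≈ 1.0503)
1/((-44713 - 19451)*A) = 1/((-44713 - 19451)*(10073/9591)) = (9591/10073)/(-64164) = -1/64164*9591/10073 = -3197/215441324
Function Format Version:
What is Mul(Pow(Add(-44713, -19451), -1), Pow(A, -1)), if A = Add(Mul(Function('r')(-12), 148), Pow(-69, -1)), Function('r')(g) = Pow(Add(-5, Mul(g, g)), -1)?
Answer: Rational(-3197, 215441324) ≈ -1.4839e-5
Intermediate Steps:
Function('r')(g) = Pow(Add(-5, Pow(g, 2)), -1)
A = Rational(10073, 9591) (A = Add(Mul(Pow(Add(-5, Pow(-12, 2)), -1), 148), Pow(-69, -1)) = Add(Mul(Pow(Add(-5, 144), -1), 148), Rational(-1, 69)) = Add(Mul(Pow(139, -1), 148), Rational(-1, 69)) = Add(Mul(Rational(1, 139), 148), Rational(-1, 69)) = Add(Rational(148, 139), Rational(-1, 69)) = Rational(10073, 9591) ≈ 1.0503)
Mul(Pow(Add(-44713, -19451), -1), Pow(A, -1)) = Mul(Pow(Add(-44713, -19451), -1), Pow(Rational(10073, 9591), -1)) = Mul(Pow(-64164, -1), Rational(9591, 10073)) = Mul(Rational(-1, 64164), Rational(9591, 10073)) = Rational(-3197, 215441324)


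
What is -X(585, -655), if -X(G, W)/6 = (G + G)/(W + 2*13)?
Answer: -7020/629 ≈ -11.161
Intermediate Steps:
X(G, W) = -12*G/(26 + W) (X(G, W) = -6*(G + G)/(W + 2*13) = -6*2*G/(W + 26) = -6*2*G/(26 + W) = -12*G/(26 + W))
-X(585, -655) = -(-12)*585/(26 - 655) = -(-12)*585/(-629) = -(-12)*585*(-1)/629 = -1*7020/629 = -7020/629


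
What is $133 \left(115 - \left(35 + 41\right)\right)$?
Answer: $5187$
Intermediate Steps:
$133 \left(115 - \left(35 + 41\right)\right) = 133 \left(115 - 76\right) = 133 \cdot 39 = 5187$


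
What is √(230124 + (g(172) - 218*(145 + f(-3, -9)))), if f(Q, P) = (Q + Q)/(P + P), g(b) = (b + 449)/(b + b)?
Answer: √52836676302/516 ≈ 445.47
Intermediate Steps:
g(b) = (449 + b)/(2*b) (g(b) = (449 + b)/((2*b)) = (449 + b)*(1/(2*b)) = (449 + b)/(2*b))
f(Q, P) = Q/P (f(Q, P) = (2*Q)/((2*P)) = (2*Q)*(1/(2*P)) = Q/P)
√(230124 + (g(172) - 218*(145 + f(-3, -9)))) = √(230124 + ((½)*(449 + 172)/172 - 218*(145 - 3/(-9)))) = √(230124 + ((½)*(1/172)*621 - 218*(145 - 3*(-⅑)))) = √(230124 + (621/344 - 218*(145 + ⅓))) = √(230124 + (621/344 - 218*436/3)) = √(230124 + (621/344 - 1*95048/3)) = √(230124 + (621/344 - 95048/3)) = √(230124 - 32694649/1032) = √(204793319/1032) = √52836676302/516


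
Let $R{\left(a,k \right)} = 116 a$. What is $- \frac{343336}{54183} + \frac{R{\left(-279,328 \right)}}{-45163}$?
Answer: $- \frac{13752505156}{2447066829} \approx -5.62$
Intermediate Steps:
$- \frac{343336}{54183} + \frac{R{\left(-279,328 \right)}}{-45163} = - \frac{343336}{54183} + \frac{116 \left(-279\right)}{-45163} = \left(-343336\right) \frac{1}{54183} - - \frac{32364}{45163} = - \frac{343336}{54183} + \frac{32364}{45163} = - \frac{13752505156}{2447066829}$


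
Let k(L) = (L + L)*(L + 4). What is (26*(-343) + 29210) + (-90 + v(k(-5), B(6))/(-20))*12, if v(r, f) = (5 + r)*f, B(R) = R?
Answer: 19158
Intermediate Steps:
k(L) = 2*L*(4 + L) (k(L) = (2*L)*(4 + L) = 2*L*(4 + L))
v(r, f) = f*(5 + r)
(26*(-343) + 29210) + (-90 + v(k(-5), B(6))/(-20))*12 = (26*(-343) + 29210) + (-90 + (6*(5 + 2*(-5)*(4 - 5)))/(-20))*12 = (-8918 + 29210) + (-90 + (6*(5 + 2*(-5)*(-1)))*(-1/20))*12 = 20292 + (-90 + (6*(5 + 10))*(-1/20))*12 = 20292 + (-90 + (6*15)*(-1/20))*12 = 20292 + (-90 + 90*(-1/20))*12 = 20292 + (-90 - 9/2)*12 = 20292 - 189/2*12 = 20292 - 1134 = 19158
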